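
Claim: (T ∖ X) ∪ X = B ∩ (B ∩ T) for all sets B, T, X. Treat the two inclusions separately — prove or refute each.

(⟹) This inclusion fails. Take B = ∅, T = {1}, X = ∅; then 1 ∈ (T ∖ X) ∪ X but 1 ∉ B ∩ (B ∩ T).

(⟸) Let x ∈ B ∩ (B ∩ T). Then either x ∈ B ∩ T and x ∉ X; or x ∈ B ∩ T ∩ X. In each case x ∈ (T ∖ X) ∪ X, so B ∩ (B ∩ T) ⊆ (T ∖ X) ∪ X.

(⊆) fails; (⊇) holds.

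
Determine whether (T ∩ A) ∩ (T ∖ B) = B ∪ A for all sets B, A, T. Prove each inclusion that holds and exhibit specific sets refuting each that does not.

The sets are not equal: only the forward inclusion holds.

(⊆) Let x ∈ (T ∩ A) ∩ (T ∖ B). Then x ∈ A ∩ T and x ∉ B, from which x ∈ B ∪ A.

(⊇) This inclusion fails. Take B = {1}, A = ∅, T = ∅; then 1 ∈ B ∪ A but 1 ∉ (T ∩ A) ∩ (T ∖ B).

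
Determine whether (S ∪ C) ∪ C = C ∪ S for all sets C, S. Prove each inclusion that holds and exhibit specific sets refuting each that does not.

The two sets are equal.

Forward inclusion. Let x ∈ (S ∪ C) ∪ C. Then either x ∈ C and x ∉ S; or x ∈ S and x ∉ C; or x ∈ C ∩ S. In each case x ∈ C ∪ S, so (S ∪ C) ∪ C ⊆ C ∪ S.

Reverse inclusion. Let x ∈ C ∪ S. Then either x ∈ C and x ∉ S; or x ∈ S and x ∉ C; or x ∈ C ∩ S. In each case x ∈ (S ∪ C) ∪ C, so C ∪ S ⊆ (S ∪ C) ∪ C.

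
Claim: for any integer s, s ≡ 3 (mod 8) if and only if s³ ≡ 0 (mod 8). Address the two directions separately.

(⟹) This fails: take s = 3. Then 3 ≡ 3 (mod 8), but 3³ = 27 ≡ 3 (mod 8), not 0.

(⟸) This fails: take s = 0. Then 0³ = 0 ≡ 0 (mod 8), yet 0 ≡ 0 (mod 8), not 3.

Neither direction holds.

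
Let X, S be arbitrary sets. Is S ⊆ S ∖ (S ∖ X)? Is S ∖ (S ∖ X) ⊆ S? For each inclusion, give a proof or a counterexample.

Forward inclusion. This inclusion fails. Take X = ∅, S = {1}; then 1 ∈ S but 1 ∉ S ∖ (S ∖ X).

Reverse inclusion. Let x ∈ S ∖ (S ∖ X). Then x ∈ X ∩ S, from which x ∈ S.

(⊆) fails; (⊇) holds.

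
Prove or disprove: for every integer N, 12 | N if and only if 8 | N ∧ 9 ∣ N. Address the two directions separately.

(⇒) This fails: take N = 12. Certainly 12 ∣ 12, but 8 ∤ 12.

(⇐) Suppose 8 ∣ N and 9 ∣ N. Any common multiple of 8 and 9 is a multiple of their lcm; here gcd(8, 9) = 1, so lcm(8, 9) = 8·9 = 72, so 72 ∣ N. Since 12 ∣ 72, it follows that 12 ∣ N.

Only the converse holds.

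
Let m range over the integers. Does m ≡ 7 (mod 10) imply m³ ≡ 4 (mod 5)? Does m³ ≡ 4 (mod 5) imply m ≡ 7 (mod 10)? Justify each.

[⇒] This fails: take m = 7. Then 7 ≡ 7 (mod 10), but 7³ = 343 ≡ 3 (mod 5), not 4.

[⇐] This fails: take m = 4. Then 4³ = 64 ≡ 4 (mod 5), yet 4 ≡ 4 (mod 10), not 7.

Both directions fail.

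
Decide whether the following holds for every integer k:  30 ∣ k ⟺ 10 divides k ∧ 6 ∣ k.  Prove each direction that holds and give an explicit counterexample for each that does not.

(⇒) If 30 ∣ k, write k = 30q. Since 30 = 3·10, k = 10·(3q), so 10 ∣ k; and since 30 = 5·6, k = 6·(5q), so 6 ∣ k.

(⇐) Suppose 10 ∣ k and 6 ∣ k. Any common multiple of 10 and 6 is a multiple of their lcm; here lcm(10, 6) = 10·6/gcd(10, 6) = 60/2 = 30, so 30 ∣ k.

The biconditional holds.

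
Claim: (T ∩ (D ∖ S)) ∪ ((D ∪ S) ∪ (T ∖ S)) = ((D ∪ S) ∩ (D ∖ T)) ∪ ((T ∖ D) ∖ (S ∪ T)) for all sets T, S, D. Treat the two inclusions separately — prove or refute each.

The sets are not equal: only the reverse inclusion holds.

(⊆) This inclusion fails. Take T = {1}, S = ∅, D = ∅; then 1 ∈ (T ∩ (D ∖ S)) ∪ ((D ∪ S) ∪ (T ∖ S)) but 1 ∉ ((D ∪ S) ∩ (D ∖ T)) ∪ ((T ∖ D) ∖ (S ∪ T)).

(⊇) Let x ∈ ((D ∪ S) ∩ (D ∖ T)) ∪ ((T ∖ D) ∖ (S ∪ T)). Then either x ∈ D and x ∉ T, S; or x ∈ S ∩ D and x ∉ T. In each case x ∈ (T ∩ (D ∖ S)) ∪ ((D ∪ S) ∪ (T ∖ S)), so ((D ∪ S) ∩ (D ∖ T)) ∪ ((T ∖ D) ∖ (S ∪ T)) ⊆ (T ∩ (D ∖ S)) ∪ ((D ∪ S) ∪ (T ∖ S)).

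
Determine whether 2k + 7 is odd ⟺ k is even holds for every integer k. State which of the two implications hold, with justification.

The forward direction fails; the converse holds.

(→) This fails: take k = 3. Then 2k + 7 = 13, which is odd, yet k = 3 is odd, not even.

(←) Suppose k is even. Since 2 is even, 2k is even for every k, so 2k + 7 has the same parity as 7, which is odd. Hence 2k + 7 is odd.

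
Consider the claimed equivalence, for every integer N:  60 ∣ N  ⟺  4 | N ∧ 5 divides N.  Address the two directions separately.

Only the forward implication holds.

(⟹) If 60 ∣ N, write N = 60q. Since 60 = 15·4, N = 4·(15q), so 4 ∣ N; and since 60 = 12·5, N = 5·(12q), so 5 ∣ N.

(⟸) This fails: take N = 20. Both 4 ∣ 20 and 5 ∣ 20, yet 20 is not a multiple of 60 (since 20 = 0·60 + 20), so 60 ∤ 20.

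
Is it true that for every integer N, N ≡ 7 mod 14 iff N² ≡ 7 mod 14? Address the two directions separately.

Both implications hold.

(→) Suppose N ≡ 7 mod 14. Write N = 14j + 7. Then (14j + 7)² = 196j² + 196j + 49 = 14(14j² + 14j + 3) + 7, so N² ≡ 7 (mod 14).

(←) Conversely, suppose N² ≡ 7 (mod 14). The only residue r in {0, …, 13} with r² ≡ 7 (mod 14) is r = 7, so N ≡ 7 (mod 14).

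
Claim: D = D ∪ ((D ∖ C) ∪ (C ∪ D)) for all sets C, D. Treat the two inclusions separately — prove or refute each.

(⊆) Let x ∈ D. Then either x ∈ D and x ∉ C; or x ∈ C ∩ D. In each case x ∈ D ∪ ((D ∖ C) ∪ (C ∪ D)), so D ⊆ D ∪ ((D ∖ C) ∪ (C ∪ D)).

(⊇) This inclusion fails. Take C = {1}, D = ∅; then 1 ∈ D ∪ ((D ∖ C) ∪ (C ∪ D)) but 1 ∉ D.

Only the forward inclusion holds.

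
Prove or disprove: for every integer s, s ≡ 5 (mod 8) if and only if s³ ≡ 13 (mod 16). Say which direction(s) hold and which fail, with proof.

The forward direction fails; the converse holds.

Forward direction. This fails: take s = 13. Then 13 ≡ 5 (mod 8), but 13³ = 2197 ≡ 5 (mod 16), not 13.

Converse. The residues r modulo 16 with r³ ≡ 13 (mod 16) are exactly {5}, and each is ≡ 5 (mod 8).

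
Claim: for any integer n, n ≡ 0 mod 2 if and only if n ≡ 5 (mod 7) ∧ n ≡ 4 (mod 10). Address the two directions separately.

Forward direction. This fails: n = 0 gives 0 ≡ 0 (mod 2) but 0 ≡ 0 (mod 7), so the conjunction on the right does not hold.

Converse. If n ≡ 5 (mod 7) and n ≡ 4 (mod 10), then by the Chinese remainder theorem n ≡ 54 (mod 70). Since 54 ≡ 0 (mod 2) and 2 ∣ 70, we get n ≡ 0 (mod 2).

Only the converse holds.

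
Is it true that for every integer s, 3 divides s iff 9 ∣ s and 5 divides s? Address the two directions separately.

Forward direction. This fails: take s = 3. Certainly 3 ∣ 3, but 9 ∤ 3.

Converse. Suppose 9 ∣ s and 5 ∣ s. Any common multiple of 9 and 5 is a multiple of their lcm; here gcd(9, 5) = 1, so lcm(9, 5) = 9·5 = 45, so 45 ∣ s. Since 3 ∣ 45, it follows that 3 ∣ s.

(⇒) fails; (⇐) holds.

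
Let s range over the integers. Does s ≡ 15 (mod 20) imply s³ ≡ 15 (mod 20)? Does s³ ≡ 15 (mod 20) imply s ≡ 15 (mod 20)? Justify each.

[⇐] Suppose s³ ≡ 15 (mod 20). The only residue r in {0, …, 19} with r³ ≡ 15 (mod 20) is r = 15, so s ≡ 15 (mod 20).

[⇒] Suppose s ≡ 15 (mod 20). Write s = 20j + 15. Then (20j + 15)³ = 8000j³ + 18000j² + 13500j + 3375 = 20(400j³ + 900j² + 675j + 168) + 15, so s³ ≡ 15 (mod 20).

The biconditional holds.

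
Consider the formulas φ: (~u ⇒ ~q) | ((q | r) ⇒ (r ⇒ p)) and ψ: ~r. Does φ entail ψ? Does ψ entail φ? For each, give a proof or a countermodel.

Not equivalent: only (⇐) holds.

(⇒) This fails. Under p = F, r = T, q = F, u = F, the left side is true but the right side is false.

(⇐) Assume the antecedent. If r is true, the antecedent cannot hold. If r is false, the consequent reduces to true regardless of the other variables. Either way the consequent holds.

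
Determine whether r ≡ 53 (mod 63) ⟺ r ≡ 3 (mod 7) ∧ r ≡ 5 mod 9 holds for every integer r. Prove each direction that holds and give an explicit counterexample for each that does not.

(⇒) fails and (⇐) fails.

Forward direction. This fails: r = 53 gives 53 ≡ 53 (mod 63) but 53 ≡ 4 (mod 7), so the conjunction on the right does not hold.

Converse. This fails: r = 59 satisfies both congruences on the right (59 ≡ 3 mod 7 and 59 ≡ 5 mod 9) yet 59 ≡ 59 (mod 63), not 53.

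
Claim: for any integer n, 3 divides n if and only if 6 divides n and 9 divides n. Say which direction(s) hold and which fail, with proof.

(←) Suppose 6 ∣ n and 9 ∣ n. Any common multiple of 6 and 9 is a multiple of their lcm; here lcm(6, 9) = 6·9/gcd(6, 9) = 54/3 = 18, so 18 ∣ n. Since 3 ∣ 18, it follows that 3 ∣ n.

(→) This fails: take n = 3. Certainly 3 ∣ 3, but 6 ∤ 3.

Not equivalent: only (⇐) holds.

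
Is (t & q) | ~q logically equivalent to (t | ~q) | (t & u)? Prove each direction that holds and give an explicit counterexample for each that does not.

(⟸) Assume the antecedent. If q is true, the antecedent forces (u = F, q = T, t = T) or (u = T, q = T, t = T), and (t & q) | ~q holds there. If q is false, (t & q) | ~q reduces to true regardless of the other variables. Either way (t & q) | ~q holds.

(⟹) Assume the antecedent. If q is true, the antecedent forces (u = F, q = T, t = T) or (u = T, q = T, t = T), and (t | ~q) | (t & u) holds there. If q is false, (t | ~q) | (t & u) reduces to true regardless of the other variables. Either way (t | ~q) | (t & u) holds.

Both directions hold.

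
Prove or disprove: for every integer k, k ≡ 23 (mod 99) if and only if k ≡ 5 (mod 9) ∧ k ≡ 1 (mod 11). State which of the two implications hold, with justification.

(→) Suppose k ≡ 23 (mod 99); write k = 99j + 23. Since 9 ∣ 99, reducing mod 9 gives k ≡ 23 ≡ 5 (mod 9); since 11 ∣ 99, reducing mod 11 gives k ≡ 23 ≡ 1 (mod 11).

(←) Conversely, if k ≡ 5 (mod 9) and k ≡ 1 (mod 11), then by the Chinese remainder theorem k ≡ 23 (mod 99). This is exactly k ≡ 23 (mod 99).

Both directions hold.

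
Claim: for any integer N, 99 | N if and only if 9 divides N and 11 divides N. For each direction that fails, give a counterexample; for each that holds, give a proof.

[⇒] If 99 ∣ N, write N = 99q. Since 99 = 11·9, N = 9·(11q), so 9 ∣ N; and since 99 = 9·11, N = 11·(9q), so 11 ∣ N.

[⇐] Suppose 9 ∣ N and 11 ∣ N. Any common multiple of 9 and 11 is a multiple of their lcm; here gcd(9, 11) = 1, so lcm(9, 11) = 9·11 = 99, so 99 ∣ N.

Equivalent; both directions hold.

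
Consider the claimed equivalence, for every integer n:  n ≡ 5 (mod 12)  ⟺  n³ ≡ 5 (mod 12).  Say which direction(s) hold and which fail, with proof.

The biconditional holds.

[⇒] Suppose n ≡ 5 (mod 12). Write n = 12j + 5. Then (12j + 5)³ = 1728j³ + 2160j² + 900j + 125 = 12(144j³ + 180j² + 75j + 10) + 5, so n³ ≡ 5 (mod 12).

[⇐] Conversely, suppose n³ ≡ 5 (mod 12). The only residue r in {0, …, 11} with r³ ≡ 5 (mod 12) is r = 5, so n ≡ 5 (mod 12).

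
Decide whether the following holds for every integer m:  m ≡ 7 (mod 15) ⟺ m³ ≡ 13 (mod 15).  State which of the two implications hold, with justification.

Forward direction. Suppose m ≡ 7 (mod 15). Write m = 15j + 7. Then (15j + 7)³ = 3375j³ + 4725j² + 2205j + 343 = 15(225j³ + 315j² + 147j + 22) + 13, so m³ ≡ 13 (mod 15).

Converse. Suppose m³ ≡ 13 (mod 15). The only residue r in {0, …, 14} with r³ ≡ 13 (mod 15) is r = 7, so m ≡ 7 (mod 15).

Both directions hold.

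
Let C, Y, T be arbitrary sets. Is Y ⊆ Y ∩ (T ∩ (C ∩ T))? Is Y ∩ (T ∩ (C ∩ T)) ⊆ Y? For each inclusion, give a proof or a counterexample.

The sets are not equal: only the reverse inclusion holds.

Forward inclusion. This inclusion fails. Take C = ∅, Y = {1}, T = ∅; then 1 ∈ Y but 1 ∉ Y ∩ (T ∩ (C ∩ T)).

Reverse inclusion. Let x ∈ Y ∩ (T ∩ (C ∩ T)). Then x ∈ C ∩ Y ∩ T, from which x ∈ Y.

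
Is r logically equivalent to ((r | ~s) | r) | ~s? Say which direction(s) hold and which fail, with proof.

Only the forward direction holds.

(⟹) Assume the antecedent. If s is true, the antecedent forces (s = T, r = T), and ((r | ~s) | r) | ~s holds there. If s is false, ((r | ~s) | r) | ~s reduces to true regardless of the other variables. Either way ((r | ~s) | r) | ~s holds.

(⟸) This fails. Under s = F, r = F, the left side is false but the right side is true.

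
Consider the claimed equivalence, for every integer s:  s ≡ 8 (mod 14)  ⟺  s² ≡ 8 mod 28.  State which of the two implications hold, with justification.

Only the forward implication holds.

Forward direction. Suppose s ≡ 8 (mod 14). Working modulo 28, s ∈ {8, 22}; for each such r, r² ≡ 8 (mod 28).

Converse. This fails: take s = 6. Then 6² = 36 ≡ 8 (mod 28), yet 6 ≡ 6 (mod 14), not 8.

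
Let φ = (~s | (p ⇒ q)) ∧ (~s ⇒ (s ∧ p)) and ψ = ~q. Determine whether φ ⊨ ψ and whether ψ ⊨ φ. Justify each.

(→) This fails. Under s = T, q = T, p = F, the left side is true but the right side is false.

(←) This fails. Under s = F, q = F, p = F, the left side is false but the right side is true.

Both directions fail.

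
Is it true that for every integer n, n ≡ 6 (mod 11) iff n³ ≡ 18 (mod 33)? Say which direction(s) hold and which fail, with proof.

(→) This fails: take n = 17. Then 17 ≡ 6 (mod 11), but 17³ = 4913 ≡ 29 (mod 33), not 18.

(←) Conversely, the residues r modulo 33 with r³ ≡ 18 (mod 33) are exactly {6}, and each is ≡ 6 (mod 11).

The forward direction fails; the converse holds.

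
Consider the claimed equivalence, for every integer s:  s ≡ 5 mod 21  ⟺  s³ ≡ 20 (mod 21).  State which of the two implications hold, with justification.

Only the forward direction holds.

(⟹) Suppose s ≡ 5 mod 21. Write s = 21j + 5. Then (21j + 5)³ = 9261j³ + 6615j² + 1575j + 125 = 21(441j³ + 315j² + 75j + 5) + 20, so s³ ≡ 20 (mod 21).

(⟸) This fails: take s = 17. Then 17³ = 4913 ≡ 20 (mod 21), yet 17 ≡ 17 (mod 21), not 5.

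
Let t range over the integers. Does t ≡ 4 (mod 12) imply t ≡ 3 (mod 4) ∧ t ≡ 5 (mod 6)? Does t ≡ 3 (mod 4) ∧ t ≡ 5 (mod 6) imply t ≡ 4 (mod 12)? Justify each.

Forward direction. This fails: t = 4 gives 4 ≡ 4 (mod 12) but 4 ≡ 0 (mod 4), so the conjunction on the right does not hold.

Converse. This fails: t = 11 satisfies both congruences on the right (11 ≡ 3 mod 4 and 11 ≡ 5 mod 6) yet 11 ≡ 11 (mod 12), not 4.

Both directions fail.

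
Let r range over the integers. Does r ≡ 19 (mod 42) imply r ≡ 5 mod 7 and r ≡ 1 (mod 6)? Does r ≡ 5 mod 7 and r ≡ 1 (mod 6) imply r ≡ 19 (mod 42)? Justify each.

Both directions hold.

(→) Suppose r ≡ 19 (mod 42); write r = 42j + 19. Since 7 ∣ 42, reducing mod 7 gives r ≡ 19 ≡ 5 (mod 7); since 6 ∣ 42, reducing mod 6 gives r ≡ 19 ≡ 1 (mod 6).

(←) Conversely, if r ≡ 5 (mod 7) and r ≡ 1 (mod 6), then by the Chinese remainder theorem r ≡ 19 (mod 42). This is exactly r ≡ 19 (mod 42).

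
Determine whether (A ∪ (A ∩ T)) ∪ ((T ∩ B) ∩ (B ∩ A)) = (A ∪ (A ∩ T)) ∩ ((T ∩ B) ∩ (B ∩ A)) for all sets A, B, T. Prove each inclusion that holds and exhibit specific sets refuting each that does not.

The sets are not equal: only the reverse inclusion holds.

Forward inclusion. This inclusion fails. Take A = {1}, B = ∅, T = ∅; then 1 ∈ (A ∪ (A ∩ T)) ∪ ((T ∩ B) ∩ (B ∩ A)) but 1 ∉ (A ∪ (A ∩ T)) ∩ ((T ∩ B) ∩ (B ∩ A)).

Reverse inclusion. Let x ∈ (A ∪ (A ∩ T)) ∩ ((T ∩ B) ∩ (B ∩ A)). Then x ∈ A ∩ B ∩ T, from which x ∈ (A ∪ (A ∩ T)) ∪ ((T ∩ B) ∩ (B ∩ A)).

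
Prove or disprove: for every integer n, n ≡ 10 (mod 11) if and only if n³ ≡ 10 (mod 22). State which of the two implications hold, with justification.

Only the converse holds.

(←) The residues r modulo 22 with r³ ≡ 10 (mod 22) are exactly {10}, and each is ≡ 10 (mod 11).

(→) This fails: take n = 21. Then 21 ≡ 10 (mod 11), but 21³ = 9261 ≡ 21 (mod 22), not 10.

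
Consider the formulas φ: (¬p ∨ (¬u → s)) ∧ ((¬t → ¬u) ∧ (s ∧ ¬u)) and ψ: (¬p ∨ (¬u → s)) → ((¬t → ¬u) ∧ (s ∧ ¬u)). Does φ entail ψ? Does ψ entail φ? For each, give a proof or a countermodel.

(⇒) Assume the antecedent. If t is true, the antecedent forces (u = F, t = T, p = F, s = T) or (u = F, t = T, p = T, s = T), and the consequent holds there. If t is false, the antecedent forces (u = F, t = F, p = F, s = T) or (u = F, t = F, p = T, s = T), and the consequent holds there. Either way the consequent holds.

(⇐) This fails. Under u = F, t = F, p = T, s = F, the left side is false but the right side is true.

Only the forward implication holds.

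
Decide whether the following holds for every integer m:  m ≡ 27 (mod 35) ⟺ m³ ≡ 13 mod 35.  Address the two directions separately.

Only the forward implication holds.

Forward direction. Suppose m ≡ 27 (mod 35). Write m = 35j + 27. Then (35j + 27)³ = 42875j³ + 99225j² + 76545j + 19683 = 35(1225j³ + 2835j² + 2187j + 562) + 13, so m³ ≡ 13 (mod 35).

Converse. This fails: take m = 12. Then 12³ = 1728 ≡ 13 (mod 35), yet 12 ≡ 12 (mod 35), not 27.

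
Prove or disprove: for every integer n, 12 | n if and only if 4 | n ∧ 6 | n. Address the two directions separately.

(⇒) If 12 ∣ n, write n = 12q. Since 12 = 3·4, n = 4·(3q), so 4 ∣ n; and since 12 = 2·6, n = 6·(2q), so 6 ∣ n.

(⇐) Suppose 4 ∣ n and 6 ∣ n. Any common multiple of 4 and 6 is a multiple of their lcm; here lcm(4, 6) = 4·6/gcd(4, 6) = 24/2 = 12, so 12 ∣ n.

Both directions hold.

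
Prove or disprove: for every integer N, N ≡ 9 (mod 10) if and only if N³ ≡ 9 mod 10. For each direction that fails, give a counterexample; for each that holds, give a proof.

Both implications hold.

(⟹) Suppose N ≡ 9 (mod 10). Write N = 10j + 9. Then (10j + 9)³ = 1000j³ + 2700j² + 2430j + 729 = 10(100j³ + 270j² + 243j + 72) + 9, so N³ ≡ 9 (mod 10).

(⟸) Conversely, suppose N³ ≡ 9 (mod 10). The only residue r in {0, …, 9} with r³ ≡ 9 (mod 10) is r = 9, so N ≡ 9 (mod 10).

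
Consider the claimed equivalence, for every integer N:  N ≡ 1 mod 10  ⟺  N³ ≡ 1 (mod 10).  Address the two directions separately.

Both directions hold; the statement is true.

(⟹) Suppose N ≡ 1 mod 10. Write N = 10j + 1. Then (10j + 1)³ = 1000j³ + 300j² + 30j + 1 = 10(100j³ + 30j² + 3j) + 1, so N³ ≡ 1 (mod 10).

(⟸) Conversely, suppose N³ ≡ 1 (mod 10). The only residue r in {0, …, 9} with r³ ≡ 1 (mod 10) is r = 1, so N ≡ 1 (mod 10).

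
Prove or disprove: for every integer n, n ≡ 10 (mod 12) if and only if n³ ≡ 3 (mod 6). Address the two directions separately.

Neither implication holds.

[⇒] This fails: take n = 10. Then 10 ≡ 10 (mod 12), but 10³ = 1000 ≡ 4 (mod 6), not 3.

[⇐] This fails: take n = 3. Then 3³ = 27 ≡ 3 (mod 6), yet 3 ≡ 3 (mod 12), not 10.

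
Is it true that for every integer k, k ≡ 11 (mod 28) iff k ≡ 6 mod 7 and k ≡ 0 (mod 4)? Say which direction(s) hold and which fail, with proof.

(→) This fails: k = 11 gives 11 ≡ 11 (mod 28) but 11 ≡ 4 (mod 7), so the conjunction on the right does not hold.

(←) This fails: k = 20 satisfies both congruences on the right (20 ≡ 6 mod 7 and 20 ≡ 0 mod 4) yet 20 ≡ 20 (mod 28), not 11.

Neither implication holds.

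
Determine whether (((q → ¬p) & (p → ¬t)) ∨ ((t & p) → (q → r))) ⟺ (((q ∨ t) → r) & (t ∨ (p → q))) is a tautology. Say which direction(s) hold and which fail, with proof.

Forward direction. This fails. Under q = T, p = F, t = F, r = F, the left side is true but the right side is false.

Converse. Assume the antecedent. If r is true, the consequent reduces to true regardless of the other variables. If r is false, the antecedent forces (q = F, p = F, t = F, r = F), and the consequent holds there. Either way the consequent holds.

Only the reverse direction holds.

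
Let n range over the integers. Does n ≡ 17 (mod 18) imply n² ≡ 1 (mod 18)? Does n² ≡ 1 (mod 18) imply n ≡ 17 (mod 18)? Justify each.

The forward direction holds; the converse fails.

(⟹) Suppose n ≡ 17 (mod 18). Write n = 18j + 17. Then (18j + 17)² = 324j² + 612j + 289 = 18(18j² + 34j + 16) + 1, so n² ≡ 1 (mod 18).

(⟸) This fails: take n = 1. Then 1² = 1 ≡ 1 (mod 18), yet 1 ≡ 1 (mod 18), not 17.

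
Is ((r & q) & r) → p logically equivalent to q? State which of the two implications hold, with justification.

Forward direction. This fails. Under r = F, p = F, q = F, the left side is true but the right side is false.

Converse. This fails. Under r = T, p = F, q = T, the left side is false but the right side is true.

(⇒) fails and (⇐) fails.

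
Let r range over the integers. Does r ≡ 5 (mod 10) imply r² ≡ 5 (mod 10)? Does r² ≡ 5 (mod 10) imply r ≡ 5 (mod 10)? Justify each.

(→) Suppose r ≡ 5 (mod 10). Write r = 10j + 5. Then (10j + 5)² = 100j² + 100j + 25 = 10(10j² + 10j + 2) + 5, so r² ≡ 5 (mod 10).

(←) Conversely, suppose r² ≡ 5 (mod 10). The only residue r in {0, …, 9} with r² ≡ 5 (mod 10) is r = 5, so r ≡ 5 (mod 10).

Both implications hold.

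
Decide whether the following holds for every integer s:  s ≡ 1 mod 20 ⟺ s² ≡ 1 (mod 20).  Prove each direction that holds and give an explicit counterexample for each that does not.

Only the forward implication holds.

[⇒] Suppose s ≡ 1 mod 20. Write s = 20j + 1. Then (20j + 1)² = 400j² + 40j + 1 = 20(20j² + 2j) + 1, so s² ≡ 1 (mod 20).

[⇐] This fails: take s = 9. Then 9² = 81 ≡ 1 (mod 20), yet 9 ≡ 9 (mod 20), not 1.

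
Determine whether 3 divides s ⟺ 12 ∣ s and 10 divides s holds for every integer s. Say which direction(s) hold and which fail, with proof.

Not equivalent: only (⇐) holds.

Forward direction. This fails: take s = 3. Certainly 3 ∣ 3, but 12 ∤ 3.

Converse. Suppose 12 ∣ s and 10 ∣ s. Any common multiple of 12 and 10 is a multiple of their lcm; here lcm(12, 10) = 12·10/gcd(12, 10) = 120/2 = 60, so 60 ∣ s. Since 3 ∣ 60, it follows that 3 ∣ s.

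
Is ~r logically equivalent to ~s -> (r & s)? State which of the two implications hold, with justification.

(→) This fails. Under r = F, s = F, the left side is true but the right side is false.

(←) This fails. Under r = T, s = T, the left side is false but the right side is true.

Neither direction holds.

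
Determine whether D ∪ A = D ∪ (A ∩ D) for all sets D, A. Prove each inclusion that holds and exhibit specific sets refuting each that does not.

(⟹) This inclusion fails. Take D = ∅, A = {1}; then 1 ∈ D ∪ A but 1 ∉ D ∪ (A ∩ D).

(⟸) Let x ∈ D ∪ (A ∩ D). Then either x ∈ D and x ∉ A; or x ∈ D ∩ A. In each case x ∈ D ∪ A, so D ∪ (A ∩ D) ⊆ D ∪ A.

(⊆) fails; (⊇) holds.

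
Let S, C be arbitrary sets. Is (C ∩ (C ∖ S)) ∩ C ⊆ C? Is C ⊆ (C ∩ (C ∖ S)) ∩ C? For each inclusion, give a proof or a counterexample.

(⊆) holds; (⊇) fails.

(⟹) Let x ∈ (C ∩ (C ∖ S)) ∩ C. Then x ∈ C and x ∉ S, from which x ∈ C.

(⟸) This inclusion fails. Take S = {1}, C = {1}; then 1 ∈ C but 1 ∉ (C ∩ (C ∖ S)) ∩ C.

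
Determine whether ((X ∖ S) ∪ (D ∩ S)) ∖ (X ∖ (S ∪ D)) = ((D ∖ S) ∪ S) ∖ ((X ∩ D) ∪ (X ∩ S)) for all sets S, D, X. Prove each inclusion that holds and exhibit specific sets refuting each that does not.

(⊆) This inclusion fails. Take S = ∅, D = {1}, X = {1}; then 1 ∈ ((X ∖ S) ∪ (D ∩ S)) ∖ (X ∖ (S ∪ D)) but 1 ∉ ((D ∖ S) ∪ S) ∖ ((X ∩ D) ∪ (X ∩ S)).

(⊇) This inclusion fails. Take S = {1}, D = ∅, X = ∅; then 1 ∈ ((D ∖ S) ∪ S) ∖ ((X ∩ D) ∪ (X ∩ S)) but 1 ∉ ((X ∖ S) ∪ (D ∩ S)) ∖ (X ∖ (S ∪ D)).

Both inclusions fail.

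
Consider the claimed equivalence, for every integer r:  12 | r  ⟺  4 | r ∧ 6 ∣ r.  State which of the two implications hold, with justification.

(⟸) Suppose 4 ∣ r and 6 ∣ r. Any common multiple of 4 and 6 is a multiple of their lcm; here lcm(4, 6) = 4·6/gcd(4, 6) = 24/2 = 12, so 12 ∣ r.

(⟹) If 12 ∣ r, write r = 12q. Since 12 = 3·4, r = 4·(3q), so 4 ∣ r; and since 12 = 2·6, r = 6·(2q), so 6 ∣ r.

The biconditional holds.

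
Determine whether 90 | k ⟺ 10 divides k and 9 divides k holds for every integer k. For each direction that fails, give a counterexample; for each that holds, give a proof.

(→) If 90 ∣ k, write k = 90q. Since 90 = 9·10, k = 10·(9q), so 10 ∣ k; and since 90 = 10·9, k = 9·(10q), so 9 ∣ k.

(←) Suppose 10 ∣ k and 9 ∣ k. Any common multiple of 10 and 9 is a multiple of their lcm; here gcd(10, 9) = 1, so lcm(10, 9) = 10·9 = 90, so 90 ∣ k.

Both implications hold.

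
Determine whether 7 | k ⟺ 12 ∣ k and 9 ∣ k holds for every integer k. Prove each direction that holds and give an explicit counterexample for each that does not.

(⇒) This fails: take k = 7. Certainly 7 ∣ 7, but 12 ∤ 7.

(⇐) This fails: take k = 36. Both 12 ∣ 36 and 9 ∣ 36, yet 36 is not a multiple of 7 (since 36 = 5·7 + 1), so 7 ∤ 36.

Both directions fail.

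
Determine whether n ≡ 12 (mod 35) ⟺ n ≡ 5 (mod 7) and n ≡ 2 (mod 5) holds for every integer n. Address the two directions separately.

[⇒] Suppose n ≡ 12 (mod 35); write n = 35j + 12. Since 7 ∣ 35, reducing mod 7 gives n ≡ 12 ≡ 5 (mod 7); since 5 ∣ 35, reducing mod 5 gives n ≡ 12 ≡ 2 (mod 5).

[⇐] Conversely, if n ≡ 5 (mod 7) and n ≡ 2 (mod 5), then by the Chinese remainder theorem n ≡ 12 (mod 35). This is exactly n ≡ 12 (mod 35).

Both directions hold; the statement is true.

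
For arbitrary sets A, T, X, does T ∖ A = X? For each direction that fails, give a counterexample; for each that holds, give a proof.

Forward inclusion. This inclusion fails. Take A = ∅, T = {1}, X = ∅; then 1 ∈ T ∖ A but 1 ∉ X.

Reverse inclusion. This inclusion fails. Take A = ∅, T = ∅, X = {1}; then 1 ∈ X but 1 ∉ T ∖ A.

Neither inclusion holds.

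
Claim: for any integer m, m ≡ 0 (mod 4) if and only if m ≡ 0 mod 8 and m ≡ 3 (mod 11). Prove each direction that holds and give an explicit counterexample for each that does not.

The forward direction fails; the converse holds.

(⟹) This fails: m = 0 gives 0 ≡ 0 (mod 4) but 0 ≡ 0 (mod 11), so the conjunction on the right does not hold.

(⟸) Conversely, if m ≡ 0 (mod 8) and m ≡ 3 (mod 11), then by the Chinese remainder theorem m ≡ 80 (mod 88). Since 80 ≡ 0 (mod 4) and 4 ∣ 88, we get m ≡ 0 (mod 4).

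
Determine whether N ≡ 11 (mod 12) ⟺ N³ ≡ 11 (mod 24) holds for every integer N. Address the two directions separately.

Only the reverse direction holds.

[⇒] This fails: take N = 23. Then 23 ≡ 11 (mod 12), but 23³ = 12167 ≡ 23 (mod 24), not 11.

[⇐] Conversely, the residues r modulo 24 with r³ ≡ 11 (mod 24) are exactly {11}, and each is ≡ 11 (mod 12).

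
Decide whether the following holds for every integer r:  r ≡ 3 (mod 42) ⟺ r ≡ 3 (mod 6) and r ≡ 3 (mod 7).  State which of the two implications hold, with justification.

[⇒] Suppose r ≡ 3 (mod 42); write r = 42j + 3. Since 6 ∣ 42, reducing mod 6 gives r ≡ 3 (mod 6); since 7 ∣ 42, reducing mod 7 gives r ≡ 3 (mod 7).

[⇐] Conversely, if r ≡ 3 (mod 6) and r ≡ 3 (mod 7), then by the Chinese remainder theorem r ≡ 3 (mod 42). This is exactly r ≡ 3 (mod 42).

The biconditional holds.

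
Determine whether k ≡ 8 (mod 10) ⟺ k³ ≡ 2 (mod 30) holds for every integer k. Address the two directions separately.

(⇒) This fails: take k = 18. Then 18 ≡ 8 (mod 10), but 18³ = 5832 ≡ 12 (mod 30), not 2.

(⇐) Conversely, the residues r modulo 30 with r³ ≡ 2 (mod 30) are exactly {8}, and each is ≡ 8 (mod 10).

Not equivalent: only (⇐) holds.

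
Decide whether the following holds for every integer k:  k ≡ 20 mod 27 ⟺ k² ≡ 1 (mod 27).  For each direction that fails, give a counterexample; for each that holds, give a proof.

(⇒) This fails: take k = 20. Then 20 ≡ 20 (mod 27), but 20² = 400 ≡ 22 (mod 27), not 1.

(⇐) This fails: take k = 1. Then 1² = 1 ≡ 1 (mod 27), yet 1 ≡ 1 (mod 27), not 20.

Both directions fail.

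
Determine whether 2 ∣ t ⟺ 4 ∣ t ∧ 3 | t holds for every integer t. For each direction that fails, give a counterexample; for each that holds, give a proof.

The forward direction fails; the converse holds.

(→) This fails: take t = 2. Certainly 2 ∣ 2, but 4 ∤ 2.

(←) Suppose 4 ∣ t and 3 ∣ t. Any common multiple of 4 and 3 is a multiple of their lcm; here gcd(4, 3) = 1, so lcm(4, 3) = 4·3 = 12, so 12 ∣ t. Since 2 ∣ 12, it follows that 2 ∣ t.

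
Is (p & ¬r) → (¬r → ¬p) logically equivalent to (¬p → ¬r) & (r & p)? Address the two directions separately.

Converse. Assume the antecedent. If p is true, the antecedent forces (p = T, r = T), and (p & ¬r) → (¬r → ¬p) holds there. If p is false, the antecedent cannot hold. Either way (p & ¬r) → (¬r → ¬p) holds.

Forward direction. This fails. Under p = F, r = F, the left side is true but the right side is false.

The forward direction fails; the converse holds.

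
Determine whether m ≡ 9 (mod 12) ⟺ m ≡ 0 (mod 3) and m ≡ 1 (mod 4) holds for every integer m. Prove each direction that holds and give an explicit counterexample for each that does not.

Both directions hold; the statement is true.

[⇒] Suppose m ≡ 9 (mod 12); write m = 12j + 9. Since 3 ∣ 12, reducing mod 3 gives m ≡ 9 ≡ 0 (mod 3); since 4 ∣ 12, reducing mod 4 gives m ≡ 9 ≡ 1 (mod 4).

[⇐] Conversely, if m ≡ 0 (mod 3) and m ≡ 1 (mod 4), then by the Chinese remainder theorem m ≡ 9 (mod 12). This is exactly m ≡ 9 (mod 12).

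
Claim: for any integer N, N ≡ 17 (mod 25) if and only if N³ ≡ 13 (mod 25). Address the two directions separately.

[⇒] Suppose N ≡ 17 (mod 25). Write N = 25j + 17. Then (25j + 17)³ = 15625j³ + 31875j² + 21675j + 4913 = 25(625j³ + 1275j² + 867j + 196) + 13, so N³ ≡ 13 (mod 25).

[⇐] Conversely, suppose N³ ≡ 13 (mod 25). The only residue r in {0, …, 24} with r³ ≡ 13 (mod 25) is r = 17, so N ≡ 17 (mod 25).

Both directions hold.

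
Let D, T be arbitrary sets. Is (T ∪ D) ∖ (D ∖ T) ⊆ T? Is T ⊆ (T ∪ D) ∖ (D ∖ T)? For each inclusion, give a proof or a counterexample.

Forward inclusion. Let x ∈ (T ∪ D) ∖ (D ∖ T). Then either x ∈ T and x ∉ D; or x ∈ D ∩ T. In each case x ∈ T, so (T ∪ D) ∖ (D ∖ T) ⊆ T.

Reverse inclusion. Let x ∈ T. Then either x ∈ T and x ∉ D; or x ∈ D ∩ T. In each case x ∈ (T ∪ D) ∖ (D ∖ T), so T ⊆ (T ∪ D) ∖ (D ∖ T).

Both inclusions hold.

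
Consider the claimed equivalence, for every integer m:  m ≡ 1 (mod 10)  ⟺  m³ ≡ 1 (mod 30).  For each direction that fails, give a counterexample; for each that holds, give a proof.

The forward direction fails; the converse holds.

(←) The residues r modulo 30 with r³ ≡ 1 (mod 30) are exactly {1}, and each is ≡ 1 (mod 10).

(→) This fails: take m = 11. Then 11 ≡ 1 (mod 10), but 11³ = 1331 ≡ 11 (mod 30), not 1.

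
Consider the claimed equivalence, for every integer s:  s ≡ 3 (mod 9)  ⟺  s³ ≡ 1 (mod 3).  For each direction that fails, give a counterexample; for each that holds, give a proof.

Neither implication holds.

(⇒) This fails: take s = 3. Then 3 ≡ 3 (mod 9), but 3³ = 27 ≡ 0 (mod 3), not 1.

(⇐) This fails: take s = 1. Then 1³ = 1 ≡ 1 (mod 3), yet 1 ≡ 1 (mod 9), not 3.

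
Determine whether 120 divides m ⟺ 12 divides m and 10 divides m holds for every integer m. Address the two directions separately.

Not equivalent: only (⇒) holds.

(←) This fails: take m = 60. Both 12 ∣ 60 and 10 ∣ 60, yet 60 is not a multiple of 120 (since 60 = 0·120 + 60), so 120 ∤ 60.

(→) If 120 ∣ m, write m = 120q. Since 120 = 10·12, m = 12·(10q), so 12 ∣ m; and since 120 = 12·10, m = 10·(12q), so 10 ∣ m.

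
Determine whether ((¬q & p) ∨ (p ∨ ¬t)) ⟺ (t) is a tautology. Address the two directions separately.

[⇒] This fails. Under p = F, t = F, q = F, the left side is true but the right side is false.

[⇐] This fails. Under p = F, t = T, q = F, the left side is false but the right side is true.

Neither direction holds.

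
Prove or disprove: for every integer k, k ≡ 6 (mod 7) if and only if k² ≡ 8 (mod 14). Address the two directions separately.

Neither implication holds.

Forward direction. This fails: take k = 13. Then 13 ≡ 6 (mod 7), but 13² = 169 ≡ 1 (mod 14), not 8.

Converse. This fails: take k = 8. Then 8² = 64 ≡ 8 (mod 14), yet 8 ≡ 1 (mod 7), not 6.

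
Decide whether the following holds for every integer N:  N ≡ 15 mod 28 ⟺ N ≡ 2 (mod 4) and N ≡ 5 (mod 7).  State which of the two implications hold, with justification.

Both directions fail.

Forward direction. This fails: N = 15 gives 15 ≡ 15 (mod 28) but 15 ≡ 3 (mod 4), so the conjunction on the right does not hold.

Converse. This fails: N = 26 satisfies both congruences on the right (26 ≡ 2 mod 4 and 26 ≡ 5 mod 7) yet 26 ≡ 26 (mod 28), not 15.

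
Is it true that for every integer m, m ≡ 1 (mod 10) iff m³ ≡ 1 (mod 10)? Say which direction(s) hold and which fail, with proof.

Both directions hold.

(→) Suppose m ≡ 1 (mod 10). Write m = 10j + 1. Then (10j + 1)³ = 1000j³ + 300j² + 30j + 1 = 10(100j³ + 30j² + 3j) + 1, so m³ ≡ 1 (mod 10).

(←) Conversely, suppose m³ ≡ 1 (mod 10). The only residue r in {0, …, 9} with r³ ≡ 1 (mod 10) is r = 1, so m ≡ 1 (mod 10).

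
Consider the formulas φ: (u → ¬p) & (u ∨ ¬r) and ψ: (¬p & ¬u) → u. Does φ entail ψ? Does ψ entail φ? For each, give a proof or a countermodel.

Both directions fail.

(→) This fails. Under u = F, r = F, p = F, the left side is true but the right side is false.

(←) This fails. Under u = T, r = F, p = T, the left side is false but the right side is true.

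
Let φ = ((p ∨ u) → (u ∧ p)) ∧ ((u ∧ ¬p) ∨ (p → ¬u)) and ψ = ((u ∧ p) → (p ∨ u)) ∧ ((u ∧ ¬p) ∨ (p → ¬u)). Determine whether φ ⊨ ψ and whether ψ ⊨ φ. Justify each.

(→) Assume the antecedent. If p is true, the antecedent cannot hold. If p is false, the consequent reduces to true regardless of the other variables. Either way the consequent holds.

(←) This fails. Under p = T, u = F, the left side is false but the right side is true.

Only the forward direction holds.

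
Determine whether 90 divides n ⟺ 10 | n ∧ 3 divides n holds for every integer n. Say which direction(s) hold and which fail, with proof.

(⇒) If 90 ∣ n, write n = 90q. Since 90 = 9·10, n = 10·(9q), so 10 ∣ n; and since 90 = 30·3, n = 3·(30q), so 3 ∣ n.

(⇐) This fails: take n = 30. Both 10 ∣ 30 and 3 ∣ 30, yet 30 is not a multiple of 90 (since 30 = 0·90 + 30), so 90 ∤ 30.

Only the forward implication holds.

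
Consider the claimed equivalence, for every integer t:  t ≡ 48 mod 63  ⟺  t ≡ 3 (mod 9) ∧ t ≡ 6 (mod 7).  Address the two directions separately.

Equivalent; both directions hold.

Forward direction. Suppose t ≡ 48 (mod 63); write t = 63j + 48. Since 9 ∣ 63, reducing mod 9 gives t ≡ 48 ≡ 3 (mod 9); since 7 ∣ 63, reducing mod 7 gives t ≡ 48 ≡ 6 (mod 7).

Converse. If t ≡ 3 (mod 9) and t ≡ 6 (mod 7), then by the Chinese remainder theorem t ≡ 48 (mod 63). This is exactly t ≡ 48 (mod 63).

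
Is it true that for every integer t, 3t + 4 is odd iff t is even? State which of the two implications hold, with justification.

[⇒] This fails: t = 1 gives 3t + 4 = 7, which is odd, but 1 is odd, not even.

[⇐] This also fails: t = 6 is even, but 3t + 4 = 22 is even, not odd.

Neither implication holds.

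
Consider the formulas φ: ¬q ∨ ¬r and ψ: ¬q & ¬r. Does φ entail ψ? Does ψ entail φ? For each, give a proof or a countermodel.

Only the reverse direction holds.

Forward direction. This fails. Under r = T, q = F, the left side is true but the right side is false.

Converse. Assume the antecedent. If r is true, the antecedent cannot hold. If r is false, ¬q ∨ ¬r reduces to true regardless of the other variables. Either way ¬q ∨ ¬r holds.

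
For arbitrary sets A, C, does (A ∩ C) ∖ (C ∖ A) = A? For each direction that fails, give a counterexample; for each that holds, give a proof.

Only the forward inclusion holds.

Forward inclusion. Let x ∈ (A ∩ C) ∖ (C ∖ A). Then x ∈ A ∩ C, from which x ∈ A.

Reverse inclusion. This inclusion fails. Take A = {1}, C = ∅; then 1 ∈ A but 1 ∉ (A ∩ C) ∖ (C ∖ A).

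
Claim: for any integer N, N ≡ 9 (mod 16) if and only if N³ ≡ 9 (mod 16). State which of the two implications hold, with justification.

Equivalent; both directions hold.

(→) Suppose N ≡ 9 (mod 16). Write N = 16j + 9. Then (16j + 9)³ = 4096j³ + 6912j² + 3888j + 729 = 16(256j³ + 432j² + 243j + 45) + 9, so N³ ≡ 9 (mod 16).

(←) Conversely, suppose N³ ≡ 9 (mod 16). The only residue r in {0, …, 15} with r³ ≡ 9 (mod 16) is r = 9, so N ≡ 9 (mod 16).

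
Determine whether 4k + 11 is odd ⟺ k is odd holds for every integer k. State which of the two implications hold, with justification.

(⇒) This fails: take k = 6. Then 4k + 11 = 35, which is odd, yet k = 6 is even, not odd.

(⇐) Suppose k is odd. Since 4 is even, 4k is even for every k, so 4k + 11 has the same parity as 11, which is odd. Hence 4k + 11 is odd.

The forward direction fails; the converse holds.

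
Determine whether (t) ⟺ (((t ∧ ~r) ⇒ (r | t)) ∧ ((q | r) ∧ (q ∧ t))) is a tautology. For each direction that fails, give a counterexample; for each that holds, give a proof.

(⇒) This fails. Under q = F, t = T, r = F, the left side is true but the right side is false.

(⇐) Assume the antecedent. If q is true, the antecedent forces (q = T, t = T, r = F) or (q = T, t = T, r = T), and t holds there. If q is false, the antecedent cannot hold. Either way t holds.

Only the converse holds.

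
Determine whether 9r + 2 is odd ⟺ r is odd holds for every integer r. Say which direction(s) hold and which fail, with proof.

(⟹) Suppose 9r + 2 is odd. Since 9 is odd, 9r and r have the same parity, so 9r + 2 ≡ r + 2 (mod 2). As 2 is even, 9r + 2 is odd exactly when r is odd. Thus r is odd.

(⟸) Conversely, suppose r is odd; write r = 2j + 1. Then 9r + 2 = 9·(2j + 1) + 2 = 2·9j + 11, which is odd.

Equivalent; both directions hold.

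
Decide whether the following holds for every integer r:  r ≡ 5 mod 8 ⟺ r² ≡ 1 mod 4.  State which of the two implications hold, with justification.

Forward direction. Suppose r ≡ 5 (mod 8). Then r² ≡ 5² = 25 (mod 8), and since 4 ∣ 8, also r² ≡ 1 (mod 4).

Converse. This fails: take r = 1. Then 1² = 1 ≡ 1 (mod 4), yet 1 ≡ 1 (mod 8), not 5.

The forward direction holds; the converse fails.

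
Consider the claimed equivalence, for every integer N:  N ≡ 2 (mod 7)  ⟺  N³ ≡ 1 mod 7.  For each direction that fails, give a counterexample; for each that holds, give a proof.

(→) Suppose N ≡ 2 (mod 7). Write N = 7j + 2. Then (7j + 2)³ = 343j³ + 294j² + 84j + 8 = 7(49j³ + 42j² + 12j + 1) + 1, so N³ ≡ 1 (mod 7).

(←) This fails: take N = 1. Then 1³ = 1 ≡ 1 (mod 7), yet 1 ≡ 1 (mod 7), not 2.

(⇒) holds; (⇐) fails.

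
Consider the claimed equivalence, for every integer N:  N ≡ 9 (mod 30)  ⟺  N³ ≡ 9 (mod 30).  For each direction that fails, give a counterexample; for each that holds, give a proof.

Equivalent; both directions hold.

(⟸) Suppose N³ ≡ 9 (mod 30). The only residue r in {0, …, 29} with r³ ≡ 9 (mod 30) is r = 9, so N ≡ 9 (mod 30).

(⟹) Suppose N ≡ 9 (mod 30). Write N = 30j + 9. Then (30j + 9)³ = 27000j³ + 24300j² + 7290j + 729 = 30(900j³ + 810j² + 243j + 24) + 9, so N³ ≡ 9 (mod 30).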